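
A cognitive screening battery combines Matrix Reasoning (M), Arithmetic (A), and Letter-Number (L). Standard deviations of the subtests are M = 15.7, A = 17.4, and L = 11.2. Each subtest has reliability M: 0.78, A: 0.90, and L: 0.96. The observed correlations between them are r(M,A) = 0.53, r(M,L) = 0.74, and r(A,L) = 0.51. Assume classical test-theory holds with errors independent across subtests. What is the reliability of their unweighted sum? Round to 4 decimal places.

Var(M+A+L) = 15.7² + 17.4² + 11.2² + 2·[15.7·17.4·0.53 + 15.7·11.2·0.74 + 17.4·11.2·0.51] = 674.69 + 748.592 = 1423.28.
Because errors are independent across components, Cov(Tᵢ,Tⱼ) = Cov(Xᵢ,Xⱼ); the off-diagonal part of the true-score variance is the same as above.
True-score variance = [15.7²·0.78 + 17.4²·0.90 + 11.2²·0.96] + 748.592 = 585.169 + 748.592 = 1333.76.
Reliability = 1333.76 / 1423.28 = 0.9371.

0.9371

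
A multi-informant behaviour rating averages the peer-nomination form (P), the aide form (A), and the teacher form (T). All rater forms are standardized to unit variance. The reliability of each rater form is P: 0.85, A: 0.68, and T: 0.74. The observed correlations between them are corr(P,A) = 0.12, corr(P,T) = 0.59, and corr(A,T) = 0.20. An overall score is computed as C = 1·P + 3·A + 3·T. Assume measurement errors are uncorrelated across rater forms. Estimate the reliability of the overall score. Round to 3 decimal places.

Var(C) = 1 + 3² + 3² + 2·[3·0.12 + 3·0.59 + 9·0.20] = 19 + 7.86 = 26.86.
With uncorrelated errors the cross-covariances are all true-score covariance, so they carry over unchanged; only the diagonal terms shrink to ρᵢσᵢ².
True-score variance = [0.85 + 3²·0.68 + 3²·0.74] + 7.86 = 13.63 + 7.86 = 21.49.
Reliability = 21.49 / 26.86 = 0.800.

0.800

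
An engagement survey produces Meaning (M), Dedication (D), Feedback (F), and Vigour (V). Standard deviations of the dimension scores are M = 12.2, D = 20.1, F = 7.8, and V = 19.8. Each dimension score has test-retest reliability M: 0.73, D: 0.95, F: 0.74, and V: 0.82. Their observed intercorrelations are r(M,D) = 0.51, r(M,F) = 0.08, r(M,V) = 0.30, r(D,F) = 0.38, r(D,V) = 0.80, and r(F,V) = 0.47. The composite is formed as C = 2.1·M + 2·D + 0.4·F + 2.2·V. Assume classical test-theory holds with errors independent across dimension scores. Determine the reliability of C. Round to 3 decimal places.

Var(C) = 2.1²·12.2² + 2²·20.1² + 0.4²·7.8² + 2.2²·19.8² + 2·[4.2·12.2·20.1·0.51 + 0.84·12.2·7.8·0.08 + 4.62·12.2·19.8·0.30 + 0.8·20.1·7.8·0.38 + 4.4·20.1·19.8·0.80 + 0.88·7.8·19.8·0.47] = 4179.63 + 4757.77 = 8937.4.
Because errors are independent across components, Cov(Tᵢ,Tⱼ) = Cov(Xᵢ,Xⱼ); the off-diagonal part of the true-score variance is the same as above.
True-score variance = [2.1²·12.2²·0.73 + 2²·20.1²·0.95 + 0.4²·7.8²·0.74 + 2.2²·19.8²·0.82] + 4757.77 = 3577.53 + 4757.77 = 8335.3.
Reliability = 8335.3 / 8937.4 = 0.933.

0.933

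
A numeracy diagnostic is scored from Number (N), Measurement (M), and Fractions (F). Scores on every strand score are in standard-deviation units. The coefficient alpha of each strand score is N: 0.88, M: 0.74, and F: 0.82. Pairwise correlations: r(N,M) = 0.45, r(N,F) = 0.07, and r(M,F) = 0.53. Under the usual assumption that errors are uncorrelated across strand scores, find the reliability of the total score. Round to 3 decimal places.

0.890

Var(N+M+F) = 3 + 2·[0.45 + 0.07 + 0.53] = 3 + 2.1 = 5.1.
Because errors are independent across components, Cov(Tᵢ,Tⱼ) = Cov(Xᵢ,Xⱼ); the off-diagonal part of the true-score variance is the same as above.
True-score variance = [0.88 + 0.74 + 0.82] + 2.1 = 2.44 + 2.1 = 4.54.
Reliability = 4.54 / 5.1 = 0.890.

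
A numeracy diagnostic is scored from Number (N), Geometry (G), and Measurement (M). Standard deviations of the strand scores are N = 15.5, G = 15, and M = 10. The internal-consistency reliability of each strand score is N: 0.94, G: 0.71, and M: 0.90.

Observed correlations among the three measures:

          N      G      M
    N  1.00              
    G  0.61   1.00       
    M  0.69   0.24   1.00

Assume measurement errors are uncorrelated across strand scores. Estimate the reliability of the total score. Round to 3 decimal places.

Var(N+G+M) = 15.5² + 15² + 10² + 2·[15.5·15·0.61 + 15.5·10·0.69 + 15·10·0.24] = 565.25 + 569.55 = 1134.8.
Under uncorrelated errors the observed covariances equal the true-score covariances, so only the own-variance terms attenuate.
True-score variance = [15.5²·0.94 + 15²·0.71 + 10²·0.90] + 569.55 = 475.585 + 569.55 = 1045.13.
Reliability = 1045.13 / 1134.8 = 0.921.

0.921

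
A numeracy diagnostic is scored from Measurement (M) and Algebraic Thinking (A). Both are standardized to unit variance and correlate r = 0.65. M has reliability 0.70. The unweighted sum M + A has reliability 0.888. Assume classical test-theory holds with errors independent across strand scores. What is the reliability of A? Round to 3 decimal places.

Var(M+A) = 2 + 2·0.65 = 3.300.
True-score variance = ρ_M + ρ_A + 2·0.65, so 0.888 = (0.70 + ρ_A + 1.30) / 3.300.
ρ_A = 0.888·3.300 − 0.70 − 1.30 = 0.930.

0.930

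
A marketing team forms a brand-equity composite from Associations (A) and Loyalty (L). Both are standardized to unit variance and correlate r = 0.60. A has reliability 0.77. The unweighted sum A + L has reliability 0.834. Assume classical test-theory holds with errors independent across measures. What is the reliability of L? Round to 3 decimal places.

0.699

Var(A+L) = 2 + 2·0.60 = 3.200.
True-score variance = ρ_A + ρ_L + 2·0.60, so 0.834 = (0.77 + ρ_L + 1.20) / 3.200.
ρ_L = 0.834·3.200 − 0.77 − 1.20 = 0.699.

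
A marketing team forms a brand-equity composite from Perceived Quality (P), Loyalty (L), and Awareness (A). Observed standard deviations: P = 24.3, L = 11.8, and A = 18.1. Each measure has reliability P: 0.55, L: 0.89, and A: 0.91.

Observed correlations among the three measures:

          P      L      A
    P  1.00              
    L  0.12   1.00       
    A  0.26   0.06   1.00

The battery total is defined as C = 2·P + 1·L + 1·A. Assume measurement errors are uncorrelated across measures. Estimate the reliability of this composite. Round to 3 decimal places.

0.679

Var(C) = 2²·24.3² + 11.8² + 18.1² + 2·[2·24.3·11.8·0.12 + 2·24.3·18.1·0.26 + 11.8·18.1·0.06] = 2828.81 + 620.688 = 3449.5.
Because errors are independent across components, Cov(Tᵢ,Tⱼ) = Cov(Xᵢ,Xⱼ); the off-diagonal part of the true-score variance is the same as above.
True-score variance = [2²·24.3²·0.55 + 11.8²·0.89 + 18.1²·0.91] + 620.688 = 1721.13 + 620.688 = 2341.81.
Reliability = 2341.81 / 3449.5 = 0.679.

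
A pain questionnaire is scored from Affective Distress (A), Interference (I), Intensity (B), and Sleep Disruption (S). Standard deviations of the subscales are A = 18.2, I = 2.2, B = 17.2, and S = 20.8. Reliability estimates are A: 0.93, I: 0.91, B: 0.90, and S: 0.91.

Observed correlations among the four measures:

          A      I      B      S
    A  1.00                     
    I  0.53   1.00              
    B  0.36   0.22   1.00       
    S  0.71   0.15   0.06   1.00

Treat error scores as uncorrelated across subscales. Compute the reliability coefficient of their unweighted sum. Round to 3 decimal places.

0.953

Var(A+I+B+S) = 18.2² + 2.2² + 17.2² + 20.8² + 2·[18.2·2.2·0.53 + 18.2·17.2·0.36 + 18.2·20.8·0.71 + 2.2·17.2·0.22 + 2.2·20.8·0.15 + 17.2·20.8·0.06] = 1064.56 + 878.695 = 1943.26.
Under uncorrelated errors the observed covariances equal the true-score covariances, so only the own-variance terms attenuate.
True-score variance = [18.2²·0.93 + 2.2²·0.91 + 17.2²·0.90 + 20.8²·0.91] + 878.695 = 972.416 + 878.695 = 1851.11.
Reliability = 1851.11 / 1943.26 = 0.953.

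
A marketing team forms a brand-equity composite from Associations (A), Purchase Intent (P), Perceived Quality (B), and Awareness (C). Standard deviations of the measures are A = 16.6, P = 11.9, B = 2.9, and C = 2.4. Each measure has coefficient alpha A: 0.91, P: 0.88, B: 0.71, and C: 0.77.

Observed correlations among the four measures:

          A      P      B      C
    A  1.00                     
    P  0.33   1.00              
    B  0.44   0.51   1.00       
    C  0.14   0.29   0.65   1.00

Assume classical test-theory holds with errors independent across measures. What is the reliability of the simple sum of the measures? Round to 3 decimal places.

0.933

Var(A+P+B+C) = 16.6² + 11.9² + 2.9² + 2.4² + 2·[16.6·11.9·0.33 + 16.6·2.9·0.44 + 16.6·2.4·0.14 + 11.9·2.9·0.51 + 11.9·2.4·0.29 + 2.9·2.4·0.65] = 431.34 + 244.708 = 676.048.
Under uncorrelated errors the observed covariances equal the true-score covariances, so only the own-variance terms attenuate.
True-score variance = [16.6²·0.91 + 11.9²·0.88 + 2.9²·0.71 + 2.4²·0.77] + 244.708 = 385.783 + 244.708 = 630.491.
Reliability = 630.491 / 676.048 = 0.933.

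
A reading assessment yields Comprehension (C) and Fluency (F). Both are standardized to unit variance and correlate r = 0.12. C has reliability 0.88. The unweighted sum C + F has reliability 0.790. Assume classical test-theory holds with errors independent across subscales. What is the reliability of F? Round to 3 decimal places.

0.650

Var(C+F) = 2 + 2·0.12 = 2.240.
True-score variance = ρ_C + ρ_F + 2·0.12, so 0.790 = (0.88 + ρ_F + 0.24) / 2.240.
ρ_F = 0.790·2.240 − 0.88 − 0.24 = 0.650.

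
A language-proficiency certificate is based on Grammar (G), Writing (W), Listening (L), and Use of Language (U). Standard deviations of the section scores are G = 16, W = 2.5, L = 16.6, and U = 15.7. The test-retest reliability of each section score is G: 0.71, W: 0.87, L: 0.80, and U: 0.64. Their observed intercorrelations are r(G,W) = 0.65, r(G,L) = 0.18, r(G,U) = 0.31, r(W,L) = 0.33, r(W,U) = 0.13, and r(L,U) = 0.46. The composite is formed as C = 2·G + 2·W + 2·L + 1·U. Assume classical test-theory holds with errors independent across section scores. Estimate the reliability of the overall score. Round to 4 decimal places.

Var(C) = 2²·16² + 2²·2.5² + 2²·16.6² + 15.7² + 2·[4·16·2.5·0.65 + 4·16·16.6·0.18 + 2·16·15.7·0.31 + 4·2.5·16.6·0.33 + 2·2.5·15.7·0.13 + 2·16.6·15.7·0.46] = 2397.73 + 1511.46 = 3909.19.
Under uncorrelated errors the observed covariances equal the true-score covariances, so only the own-variance terms attenuate.
True-score variance = [2²·16²·0.71 + 2²·2.5²·0.87 + 2²·16.6²·0.80 + 15.7²·0.64] + 1511.46 = 1788.34 + 1511.46 = 3299.8.
Reliability = 3299.8 / 3909.19 = 0.8441.

0.8441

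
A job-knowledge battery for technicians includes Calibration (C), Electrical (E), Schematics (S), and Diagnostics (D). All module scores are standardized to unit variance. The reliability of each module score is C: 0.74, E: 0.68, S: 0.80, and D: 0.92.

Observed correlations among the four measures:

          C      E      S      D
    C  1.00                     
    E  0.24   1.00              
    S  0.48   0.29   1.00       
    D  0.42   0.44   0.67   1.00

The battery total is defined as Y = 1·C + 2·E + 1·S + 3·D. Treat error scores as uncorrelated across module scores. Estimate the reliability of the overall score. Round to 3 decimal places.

Var(Y) = 1 + 2² + 1 + 3² + 2·[2·0.24 + 0.48 + 3·0.42 + 2·0.29 + 6·0.44 + 3·0.67] = 15 + 14.9 = 29.9.
With uncorrelated errors the cross-covariances are all true-score covariance, so they carry over unchanged; only the diagonal terms shrink to ρᵢσᵢ².
True-score variance = [0.74 + 2²·0.68 + 0.80 + 3²·0.92] + 14.9 = 12.54 + 14.9 = 27.44.
Reliability = 27.44 / 29.9 = 0.918.

0.918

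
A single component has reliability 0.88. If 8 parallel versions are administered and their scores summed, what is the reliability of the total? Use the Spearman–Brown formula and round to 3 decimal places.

ρ_k = kρ / (1 + (k−1)ρ) = 8·0.88 / (1 + 7·0.88) = 7.040 / 7.160 = 0.983.

0.983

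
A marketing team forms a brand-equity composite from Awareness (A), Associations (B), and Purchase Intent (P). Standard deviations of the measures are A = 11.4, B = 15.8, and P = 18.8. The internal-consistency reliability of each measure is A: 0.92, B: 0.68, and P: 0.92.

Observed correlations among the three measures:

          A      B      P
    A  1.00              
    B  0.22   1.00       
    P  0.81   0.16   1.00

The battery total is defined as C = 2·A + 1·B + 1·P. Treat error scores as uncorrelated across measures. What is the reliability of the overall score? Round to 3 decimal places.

Var(C) = 2²·11.4² + 15.8² + 18.8² + 2·[2·11.4·15.8·0.22 + 2·11.4·18.8·0.81 + 15.8·18.8·0.16] = 1122.92 + 947.955 = 2070.88.
Under uncorrelated errors the observed covariances equal the true-score covariances, so only the own-variance terms attenuate.
True-score variance = [2²·11.4²·0.92 + 15.8²·0.68 + 18.8²·0.92] + 947.955 = 973.173 + 947.955 = 1921.13.
Reliability = 1921.13 / 2070.88 = 0.928.

0.928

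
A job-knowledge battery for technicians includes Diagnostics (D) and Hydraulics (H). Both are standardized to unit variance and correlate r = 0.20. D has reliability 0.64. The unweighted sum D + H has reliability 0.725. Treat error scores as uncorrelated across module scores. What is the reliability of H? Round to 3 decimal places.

0.700

Var(D+H) = 2 + 2·0.20 = 2.400.
True-score variance = ρ_D + ρ_H + 2·0.20, so 0.725 = (0.64 + ρ_H + 0.40) / 2.400.
ρ_H = 0.725·2.400 − 0.64 − 0.40 = 0.700.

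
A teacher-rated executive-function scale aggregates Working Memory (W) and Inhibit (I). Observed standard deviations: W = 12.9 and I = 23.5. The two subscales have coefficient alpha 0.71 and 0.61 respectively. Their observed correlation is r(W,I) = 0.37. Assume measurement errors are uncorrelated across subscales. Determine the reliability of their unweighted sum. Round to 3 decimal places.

Var(W+I) = 12.9² + 23.5² + 2·[12.9·23.5·0.37] = 718.66 + 224.331 = 942.991.
Under uncorrelated errors the observed covariances equal the true-score covariances, so only the own-variance terms attenuate.
True-score variance = [12.9²·0.71 + 23.5²·0.61] + 224.331 = 455.024 + 224.331 = 679.355.
Reliability = 679.355 / 942.991 = 0.720.

0.720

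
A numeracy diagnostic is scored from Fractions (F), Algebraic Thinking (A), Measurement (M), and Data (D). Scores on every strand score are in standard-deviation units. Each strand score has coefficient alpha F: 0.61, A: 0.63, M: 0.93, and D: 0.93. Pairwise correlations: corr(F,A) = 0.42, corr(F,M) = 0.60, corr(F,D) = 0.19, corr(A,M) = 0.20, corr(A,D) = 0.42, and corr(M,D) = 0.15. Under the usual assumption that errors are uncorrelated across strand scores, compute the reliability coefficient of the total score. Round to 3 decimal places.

Var(F+A+M+D) = 4 + 2·[0.42 + 0.60 + 0.19 + 0.20 + 0.42 + 0.15] = 4 + 3.96 = 7.96.
With uncorrelated errors the cross-covariances are all true-score covariance, so they carry over unchanged; only the diagonal terms shrink to ρᵢσᵢ².
True-score variance = [0.61 + 0.63 + 0.93 + 0.93] + 3.96 = 3.1 + 3.96 = 7.06.
Reliability = 7.06 / 7.96 = 0.887.

0.887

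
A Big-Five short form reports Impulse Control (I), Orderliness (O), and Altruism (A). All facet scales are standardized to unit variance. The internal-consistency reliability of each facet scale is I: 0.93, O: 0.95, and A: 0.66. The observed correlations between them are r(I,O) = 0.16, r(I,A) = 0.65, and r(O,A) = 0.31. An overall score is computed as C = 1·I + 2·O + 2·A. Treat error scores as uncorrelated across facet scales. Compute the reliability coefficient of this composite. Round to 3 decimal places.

Var(C) = 1 + 2² + 2² + 2·[2·0.16 + 2·0.65 + 4·0.31] = 9 + 5.72 = 14.72.
Under uncorrelated errors the observed covariances equal the true-score covariances, so only the own-variance terms attenuate.
True-score variance = [0.93 + 2²·0.95 + 2²·0.66] + 5.72 = 7.37 + 5.72 = 13.09.
Reliability = 13.09 / 14.72 = 0.889.

0.889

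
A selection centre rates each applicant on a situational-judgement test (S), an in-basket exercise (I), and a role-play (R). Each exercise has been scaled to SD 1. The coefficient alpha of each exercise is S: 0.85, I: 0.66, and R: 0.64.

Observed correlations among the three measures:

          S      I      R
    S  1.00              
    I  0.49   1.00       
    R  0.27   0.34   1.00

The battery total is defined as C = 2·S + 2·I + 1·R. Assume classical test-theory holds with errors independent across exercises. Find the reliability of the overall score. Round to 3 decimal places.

Var(C) = 2² + 2² + 1 + 2·[4·0.49 + 2·0.27 + 2·0.34] = 9 + 6.36 = 15.36.
Under uncorrelated errors the observed covariances equal the true-score covariances, so only the own-variance terms attenuate.
True-score variance = [2²·0.85 + 2²·0.66 + 0.64] + 6.36 = 6.68 + 6.36 = 13.04.
Reliability = 13.04 / 15.36 = 0.849.

0.849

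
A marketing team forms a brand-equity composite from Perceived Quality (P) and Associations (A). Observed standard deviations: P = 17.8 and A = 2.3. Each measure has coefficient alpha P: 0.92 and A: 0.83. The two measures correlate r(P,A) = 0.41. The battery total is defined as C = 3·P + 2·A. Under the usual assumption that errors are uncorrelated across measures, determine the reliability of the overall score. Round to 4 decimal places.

0.9246

Var(C) = 3²·17.8² + 2²·2.3² + 2·[6·17.8·2.3·0.41] = 2872.72 + 201.425 = 3074.14.
Under uncorrelated errors the observed covariances equal the true-score covariances, so only the own-variance terms attenuate.
True-score variance = [3²·17.8²·0.92 + 2²·2.3²·0.83] + 201.425 = 2641 + 201.425 = 2842.42.
Reliability = 2842.42 / 3074.14 = 0.9246.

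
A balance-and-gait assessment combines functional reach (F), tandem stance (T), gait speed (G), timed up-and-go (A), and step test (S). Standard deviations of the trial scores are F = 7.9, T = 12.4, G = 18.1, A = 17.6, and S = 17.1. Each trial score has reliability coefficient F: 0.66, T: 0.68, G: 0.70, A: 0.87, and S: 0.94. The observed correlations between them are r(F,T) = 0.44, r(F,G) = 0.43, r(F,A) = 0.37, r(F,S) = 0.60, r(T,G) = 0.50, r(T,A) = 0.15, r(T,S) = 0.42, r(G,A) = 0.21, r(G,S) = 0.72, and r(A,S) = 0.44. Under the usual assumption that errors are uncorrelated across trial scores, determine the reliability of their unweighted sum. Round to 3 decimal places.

Var(F+T+G+A+S) = 7.9² + 12.4² + 18.1² + 17.6² + 17.1² + 2·[7.9·12.4·0.44 + 7.9·18.1·0.43 + 7.9·17.6·0.37 + 7.9·17.1·0.60 + 12.4·18.1·0.50 + 12.4·17.6·0.15 + 12.4·17.1·0.42 + 18.1·17.6·0.21 + 18.1·17.1·0.72 + 17.6·17.1·0.44] = 1145.95 + 1786.53 = 2932.48.
Because errors are independent across components, Cov(Tᵢ,Tⱼ) = Cov(Xᵢ,Xⱼ); the off-diagonal part of the true-score variance is the same as above.
True-score variance = [7.9²·0.66 + 12.4²·0.68 + 18.1²·0.70 + 17.6²·0.87 + 17.1²·0.94] + 1786.53 = 919.431 + 1786.53 = 2705.96.
Reliability = 2705.96 / 2932.48 = 0.923.

0.923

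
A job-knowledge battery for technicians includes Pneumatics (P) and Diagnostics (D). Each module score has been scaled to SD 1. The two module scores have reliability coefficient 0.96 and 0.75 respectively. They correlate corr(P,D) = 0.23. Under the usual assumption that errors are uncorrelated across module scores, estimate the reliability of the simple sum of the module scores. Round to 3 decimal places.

Var(P+D) = 2 + 2·[0.23] = 2 + 0.46 = 2.46.
Under uncorrelated errors the observed covariances equal the true-score covariances, so only the own-variance terms attenuate.
True-score variance = [0.96 + 0.75] + 0.46 = 1.71 + 0.46 = 2.17.
Reliability = 2.17 / 2.46 = 0.882.

0.882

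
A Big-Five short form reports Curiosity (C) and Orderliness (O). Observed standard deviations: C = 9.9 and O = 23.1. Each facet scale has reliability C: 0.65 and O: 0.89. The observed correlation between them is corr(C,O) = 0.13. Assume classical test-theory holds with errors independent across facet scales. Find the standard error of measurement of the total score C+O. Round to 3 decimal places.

9.644

Var(total) = 631.62 + 59.4594 = 691.079.
True-score variance = 538.619 + 59.4594 = 598.079, so reliability = 0.8654.
Error variance = 691.079 − 598.079 = 93.0006; SEM = √93.0006 = 9.644.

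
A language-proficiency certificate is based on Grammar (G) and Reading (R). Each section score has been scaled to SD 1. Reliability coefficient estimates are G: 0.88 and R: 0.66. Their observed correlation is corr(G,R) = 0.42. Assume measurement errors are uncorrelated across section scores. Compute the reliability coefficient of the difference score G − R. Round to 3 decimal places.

Var(G−R) = 1 + 1 − 2·0.42 = 2 − 0.84 = 1.16.
Because errors are independent across components, Cov(Tᵢ,Tⱼ) = Cov(Xᵢ,Xⱼ); the off-diagonal part of the true-score variance is the same as above.
True-score variance = [0.88 + 0.66] − 0.84 = 1.54 − 0.84 = 0.7.
Reliability = 0.7 / 1.16 = 0.603.

0.603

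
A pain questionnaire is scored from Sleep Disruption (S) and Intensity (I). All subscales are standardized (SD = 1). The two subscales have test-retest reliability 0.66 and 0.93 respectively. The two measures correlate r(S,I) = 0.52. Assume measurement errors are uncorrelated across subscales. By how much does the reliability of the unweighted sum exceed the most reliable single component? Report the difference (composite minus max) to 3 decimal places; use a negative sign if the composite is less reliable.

Var(sum) = 2 + 1.04 = 3.04; true-score variance = 1.59 + 1.04 = 2.63; composite reliability = 0.8651.
Max component reliability = 0.9300.
Difference = 0.8651 − 0.9300 = -0.065.

-0.065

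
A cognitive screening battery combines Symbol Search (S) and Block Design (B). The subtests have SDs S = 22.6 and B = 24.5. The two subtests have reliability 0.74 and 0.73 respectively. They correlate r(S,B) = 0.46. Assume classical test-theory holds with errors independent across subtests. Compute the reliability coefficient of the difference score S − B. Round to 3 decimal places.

0.510

Var(S−B) = 22.6² + 24.5² − 2·22.6·24.5·0.46 = 1111.01 − 509.404 = 601.606.
Because errors are independent across components, Cov(Tᵢ,Tⱼ) = Cov(Xᵢ,Xⱼ); the off-diagonal part of the true-score variance is the same as above.
True-score variance = [22.6²·0.74 + 24.5²·0.73] − 509.404 = 816.145 − 509.404 = 306.741.
Reliability = 306.741 / 601.606 = 0.510.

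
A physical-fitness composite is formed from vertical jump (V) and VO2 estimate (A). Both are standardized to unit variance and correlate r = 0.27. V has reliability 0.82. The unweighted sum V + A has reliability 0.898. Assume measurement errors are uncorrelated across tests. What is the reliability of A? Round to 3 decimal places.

0.921

Var(V+A) = 2 + 2·0.27 = 2.540.
True-score variance = ρ_V + ρ_A + 2·0.27, so 0.898 = (0.82 + ρ_A + 0.54) / 2.540.
ρ_A = 0.898·2.540 − 0.82 − 0.54 = 0.921.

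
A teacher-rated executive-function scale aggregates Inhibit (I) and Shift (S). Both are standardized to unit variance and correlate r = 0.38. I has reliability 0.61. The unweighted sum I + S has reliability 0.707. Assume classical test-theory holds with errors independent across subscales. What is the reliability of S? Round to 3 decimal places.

0.581

Var(I+S) = 2 + 2·0.38 = 2.760.
True-score variance = ρ_I + ρ_S + 2·0.38, so 0.707 = (0.61 + ρ_S + 0.76) / 2.760.
ρ_S = 0.707·2.760 − 0.61 − 0.76 = 0.581.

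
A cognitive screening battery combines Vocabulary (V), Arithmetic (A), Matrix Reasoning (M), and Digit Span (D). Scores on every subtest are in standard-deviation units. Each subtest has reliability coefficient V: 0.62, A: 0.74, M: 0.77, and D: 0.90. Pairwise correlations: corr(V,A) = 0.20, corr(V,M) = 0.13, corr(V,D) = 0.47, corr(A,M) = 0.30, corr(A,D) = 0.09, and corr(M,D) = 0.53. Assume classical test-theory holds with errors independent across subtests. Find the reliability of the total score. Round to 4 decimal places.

Var(V+A+M+D) = 4 + 2·[0.20 + 0.13 + 0.47 + 0.30 + 0.09 + 0.53] = 4 + 3.44 = 7.44.
Under uncorrelated errors the observed covariances equal the true-score covariances, so only the own-variance terms attenuate.
True-score variance = [0.62 + 0.74 + 0.77 + 0.90] + 3.44 = 3.03 + 3.44 = 6.47.
Reliability = 6.47 / 7.44 = 0.8696.

0.8696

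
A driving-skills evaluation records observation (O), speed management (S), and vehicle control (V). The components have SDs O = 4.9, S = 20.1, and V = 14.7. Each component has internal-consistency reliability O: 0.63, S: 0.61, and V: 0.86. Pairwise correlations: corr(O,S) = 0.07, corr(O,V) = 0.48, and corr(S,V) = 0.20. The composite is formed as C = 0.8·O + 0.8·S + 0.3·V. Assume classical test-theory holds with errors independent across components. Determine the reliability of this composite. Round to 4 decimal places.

Var(C) = 0.8²·4.9² + 0.8²·20.1² + 0.3²·14.7² + 2·[0.64·4.9·20.1·0.07 + 0.24·4.9·14.7·0.48 + 0.24·20.1·14.7·0.20] = 293.381 + 53.7855 = 347.166.
Because errors are independent across components, Cov(Tᵢ,Tⱼ) = Cov(Xᵢ,Xⱼ); the off-diagonal part of the true-score variance is the same as above.
True-score variance = [0.8²·4.9²·0.63 + 0.8²·20.1²·0.61 + 0.3²·14.7²·0.86] + 53.7855 = 184.132 + 53.7855 = 237.917.
Reliability = 237.917 / 347.166 = 0.6853.

0.6853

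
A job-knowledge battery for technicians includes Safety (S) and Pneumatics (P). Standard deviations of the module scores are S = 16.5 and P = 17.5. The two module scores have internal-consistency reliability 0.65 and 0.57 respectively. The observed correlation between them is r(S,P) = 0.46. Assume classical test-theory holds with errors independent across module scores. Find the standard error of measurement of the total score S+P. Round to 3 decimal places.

Var(total) = 578.5 + 265.65 = 844.15.
True-score variance = 351.525 + 265.65 = 617.175, so reliability = 0.7311.
Error variance = 844.15 − 617.175 = 226.975; SEM = √226.975 = 15.066.

15.066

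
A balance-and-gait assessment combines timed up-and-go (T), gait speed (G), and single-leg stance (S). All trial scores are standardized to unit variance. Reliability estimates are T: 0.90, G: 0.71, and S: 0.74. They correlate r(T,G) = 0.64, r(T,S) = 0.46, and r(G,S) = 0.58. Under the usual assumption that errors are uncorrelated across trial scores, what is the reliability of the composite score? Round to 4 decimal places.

0.8978

Var(T+G+S) = 3 + 2·[0.64 + 0.46 + 0.58] = 3 + 3.36 = 6.36.
With uncorrelated errors the cross-covariances are all true-score covariance, so they carry over unchanged; only the diagonal terms shrink to ρᵢσᵢ².
True-score variance = [0.90 + 0.71 + 0.74] + 3.36 = 2.35 + 3.36 = 5.71.
Reliability = 5.71 / 6.36 = 0.8978.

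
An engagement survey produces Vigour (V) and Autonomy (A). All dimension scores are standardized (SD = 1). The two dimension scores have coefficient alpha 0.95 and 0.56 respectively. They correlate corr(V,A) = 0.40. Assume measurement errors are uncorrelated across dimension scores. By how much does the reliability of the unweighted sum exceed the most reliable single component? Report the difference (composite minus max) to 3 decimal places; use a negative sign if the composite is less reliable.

Var(sum) = 2 + 0.8 = 2.8; true-score variance = 1.51 + 0.8 = 2.31; composite reliability = 0.8250.
Max component reliability = 0.9500.
Difference = 0.8250 − 0.9500 = -0.125.

-0.125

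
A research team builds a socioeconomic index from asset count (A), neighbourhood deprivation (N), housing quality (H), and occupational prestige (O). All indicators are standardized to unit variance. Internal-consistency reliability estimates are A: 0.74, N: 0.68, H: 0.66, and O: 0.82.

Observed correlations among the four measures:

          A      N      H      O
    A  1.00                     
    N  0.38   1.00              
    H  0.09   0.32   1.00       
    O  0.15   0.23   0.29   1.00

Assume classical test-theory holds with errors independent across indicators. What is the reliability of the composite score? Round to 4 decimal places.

0.8410

Var(A+N+H+O) = 4 + 2·[0.38 + 0.09 + 0.15 + 0.32 + 0.23 + 0.29] = 4 + 2.92 = 6.92.
Because errors are independent across components, Cov(Tᵢ,Tⱼ) = Cov(Xᵢ,Xⱼ); the off-diagonal part of the true-score variance is the same as above.
True-score variance = [0.74 + 0.68 + 0.66 + 0.82] + 2.92 = 2.9 + 2.92 = 5.82.
Reliability = 5.82 / 6.92 = 0.8410.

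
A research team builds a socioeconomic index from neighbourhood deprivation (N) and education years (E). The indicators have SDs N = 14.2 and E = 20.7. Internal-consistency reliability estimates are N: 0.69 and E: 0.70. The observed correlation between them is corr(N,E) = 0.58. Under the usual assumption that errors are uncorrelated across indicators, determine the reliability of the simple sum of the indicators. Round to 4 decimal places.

0.8033

Var(N+E) = 14.2² + 20.7² + 2·[14.2·20.7·0.58] = 630.13 + 340.97 = 971.1.
With uncorrelated errors the cross-covariances are all true-score covariance, so they carry over unchanged; only the diagonal terms shrink to ρᵢσᵢ².
True-score variance = [14.2²·0.69 + 20.7²·0.70] + 340.97 = 439.075 + 340.97 = 780.045.
Reliability = 780.045 / 971.1 = 0.8033.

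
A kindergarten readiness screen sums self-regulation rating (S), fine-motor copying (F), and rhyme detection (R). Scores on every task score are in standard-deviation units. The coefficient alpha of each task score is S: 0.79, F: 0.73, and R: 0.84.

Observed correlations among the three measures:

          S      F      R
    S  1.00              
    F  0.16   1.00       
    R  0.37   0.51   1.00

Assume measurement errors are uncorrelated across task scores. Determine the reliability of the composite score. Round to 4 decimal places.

Var(S+F+R) = 3 + 2·[0.16 + 0.37 + 0.51] = 3 + 2.08 = 5.08.
With uncorrelated errors the cross-covariances are all true-score covariance, so they carry over unchanged; only the diagonal terms shrink to ρᵢσᵢ².
True-score variance = [0.79 + 0.73 + 0.84] + 2.08 = 2.36 + 2.08 = 4.44.
Reliability = 4.44 / 5.08 = 0.8740.

0.8740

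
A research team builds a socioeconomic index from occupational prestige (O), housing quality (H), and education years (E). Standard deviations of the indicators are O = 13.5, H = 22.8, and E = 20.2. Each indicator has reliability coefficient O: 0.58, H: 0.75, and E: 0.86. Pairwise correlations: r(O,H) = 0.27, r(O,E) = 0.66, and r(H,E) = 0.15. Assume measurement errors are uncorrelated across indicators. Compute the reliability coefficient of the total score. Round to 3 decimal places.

0.851

Var(O+H+E) = 13.5² + 22.8² + 20.2² + 2·[13.5·22.8·0.27 + 13.5·20.2·0.66 + 22.8·20.2·0.15] = 1110.13 + 664.344 = 1774.47.
With uncorrelated errors the cross-covariances are all true-score covariance, so they carry over unchanged; only the diagonal terms shrink to ρᵢσᵢ².
True-score variance = [13.5²·0.58 + 22.8²·0.75 + 20.2²·0.86] + 664.344 = 846.499 + 664.344 = 1510.84.
Reliability = 1510.84 / 1774.47 = 0.851.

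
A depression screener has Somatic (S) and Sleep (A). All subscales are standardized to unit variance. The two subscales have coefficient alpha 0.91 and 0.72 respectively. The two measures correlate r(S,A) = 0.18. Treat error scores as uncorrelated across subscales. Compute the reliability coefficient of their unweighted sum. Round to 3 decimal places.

0.843

Var(S+A) = 2 + 2·[0.18] = 2 + 0.36 = 2.36.
Because errors are independent across components, Cov(Tᵢ,Tⱼ) = Cov(Xᵢ,Xⱼ); the off-diagonal part of the true-score variance is the same as above.
True-score variance = [0.91 + 0.72] + 0.36 = 1.63 + 0.36 = 1.99.
Reliability = 1.99 / 2.36 = 0.843.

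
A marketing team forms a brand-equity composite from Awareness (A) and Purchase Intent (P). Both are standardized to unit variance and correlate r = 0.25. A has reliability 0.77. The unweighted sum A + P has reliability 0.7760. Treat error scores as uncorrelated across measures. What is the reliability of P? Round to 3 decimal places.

0.670

Var(A+P) = 2 + 2·0.25 = 2.500.
True-score variance = ρ_A + ρ_P + 2·0.25, so 0.7760 = (0.77 + ρ_P + 0.50) / 2.500.
ρ_P = 0.7760·2.500 − 0.77 − 0.50 = 0.670.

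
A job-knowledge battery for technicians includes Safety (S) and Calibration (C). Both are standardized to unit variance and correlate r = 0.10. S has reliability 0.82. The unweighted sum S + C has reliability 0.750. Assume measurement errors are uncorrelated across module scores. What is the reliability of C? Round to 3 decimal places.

Var(S+C) = 2 + 2·0.10 = 2.200.
True-score variance = ρ_S + ρ_C + 2·0.10, so 0.750 = (0.82 + ρ_C + 0.20) / 2.200.
ρ_C = 0.750·2.200 − 0.82 − 0.20 = 0.630.

0.630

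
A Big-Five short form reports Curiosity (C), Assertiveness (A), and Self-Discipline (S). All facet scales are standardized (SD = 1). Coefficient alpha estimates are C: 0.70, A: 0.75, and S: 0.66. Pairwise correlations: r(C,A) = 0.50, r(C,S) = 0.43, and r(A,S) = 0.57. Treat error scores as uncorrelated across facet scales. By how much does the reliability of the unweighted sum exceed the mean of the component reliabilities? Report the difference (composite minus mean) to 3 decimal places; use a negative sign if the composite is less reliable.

0.148

Var(sum) = 3 + 3 = 6; true-score variance = 2.11 + 3 = 5.11; composite reliability = 0.8517.
Mean component reliability = 0.7033.
Difference = 0.8517 − 0.7033 = 0.148.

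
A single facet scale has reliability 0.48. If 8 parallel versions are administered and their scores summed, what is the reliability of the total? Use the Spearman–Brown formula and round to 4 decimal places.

ρ_k = kρ / (1 + (k−1)ρ) = 8·0.48 / (1 + 7·0.48) = 3.840 / 4.360 = 0.8807.

0.8807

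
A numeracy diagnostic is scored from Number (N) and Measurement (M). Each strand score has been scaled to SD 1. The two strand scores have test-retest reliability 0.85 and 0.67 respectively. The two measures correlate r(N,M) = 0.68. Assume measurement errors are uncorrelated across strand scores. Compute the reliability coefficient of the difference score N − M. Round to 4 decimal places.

Var(N−M) = 1 + 1 − 2·0.68 = 2 − 1.36 = 0.64.
With uncorrelated errors the cross-covariances are all true-score covariance, so they carry over unchanged; only the diagonal terms shrink to ρᵢσᵢ².
True-score variance = [0.85 + 0.67] − 1.36 = 1.52 − 1.36 = 0.16.
Reliability = 0.16 / 0.64 = 0.2500.

0.2500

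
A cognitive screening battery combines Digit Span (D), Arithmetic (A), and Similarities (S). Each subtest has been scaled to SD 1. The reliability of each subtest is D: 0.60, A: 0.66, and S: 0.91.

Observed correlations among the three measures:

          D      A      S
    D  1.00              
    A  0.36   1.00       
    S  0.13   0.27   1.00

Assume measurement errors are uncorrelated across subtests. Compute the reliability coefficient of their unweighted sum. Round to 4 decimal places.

0.8164

Var(D+A+S) = 3 + 2·[0.36 + 0.13 + 0.27] = 3 + 1.52 = 4.52.
Because errors are independent across components, Cov(Tᵢ,Tⱼ) = Cov(Xᵢ,Xⱼ); the off-diagonal part of the true-score variance is the same as above.
True-score variance = [0.60 + 0.66 + 0.91] + 1.52 = 2.17 + 1.52 = 3.69.
Reliability = 3.69 / 4.52 = 0.8164.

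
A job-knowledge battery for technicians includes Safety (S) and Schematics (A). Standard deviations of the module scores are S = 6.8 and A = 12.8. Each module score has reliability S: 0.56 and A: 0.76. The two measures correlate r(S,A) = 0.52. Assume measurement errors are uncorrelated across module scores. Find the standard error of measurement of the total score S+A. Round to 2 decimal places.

Var(total) = 210.08 + 90.5216 = 300.602.
True-score variance = 150.413 + 90.5216 = 240.934, so reliability = 0.8015.
Error variance = 300.602 − 240.934 = 59.6672; SEM = √59.6672 = 7.72.

7.72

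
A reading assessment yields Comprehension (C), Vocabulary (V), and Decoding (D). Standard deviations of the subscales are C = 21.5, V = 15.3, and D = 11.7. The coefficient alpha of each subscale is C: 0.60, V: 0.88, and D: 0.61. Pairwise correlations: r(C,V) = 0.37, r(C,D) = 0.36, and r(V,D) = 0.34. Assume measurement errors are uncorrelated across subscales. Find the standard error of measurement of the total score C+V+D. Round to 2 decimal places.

16.32

Var(total) = 833.23 + 546.266 = 1379.5.
True-score variance = 566.852 + 546.266 = 1113.12, so reliability = 0.8069.
Error variance = 1379.5 − 1113.12 = 266.378; SEM = √266.378 = 16.32.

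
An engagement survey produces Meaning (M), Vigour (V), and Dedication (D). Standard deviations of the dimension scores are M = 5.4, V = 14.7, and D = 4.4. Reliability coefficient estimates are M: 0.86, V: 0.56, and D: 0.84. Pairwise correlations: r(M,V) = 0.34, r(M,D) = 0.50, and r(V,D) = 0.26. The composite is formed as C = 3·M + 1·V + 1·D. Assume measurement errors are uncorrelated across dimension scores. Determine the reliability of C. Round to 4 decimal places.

0.8236

Var(C) = 3²·5.4² + 14.7² + 4.4² + 2·[3·5.4·14.7·0.34 + 3·5.4·4.4·0.50 + 14.7·4.4·0.26] = 497.89 + 266.849 = 764.739.
With uncorrelated errors the cross-covariances are all true-score covariance, so they carry over unchanged; only the diagonal terms shrink to ρᵢσᵢ².
True-score variance = [3²·5.4²·0.86 + 14.7²·0.56 + 4.4²·0.84] + 266.849 = 362.971 + 266.849 = 629.82.
Reliability = 629.82 / 764.739 = 0.8236.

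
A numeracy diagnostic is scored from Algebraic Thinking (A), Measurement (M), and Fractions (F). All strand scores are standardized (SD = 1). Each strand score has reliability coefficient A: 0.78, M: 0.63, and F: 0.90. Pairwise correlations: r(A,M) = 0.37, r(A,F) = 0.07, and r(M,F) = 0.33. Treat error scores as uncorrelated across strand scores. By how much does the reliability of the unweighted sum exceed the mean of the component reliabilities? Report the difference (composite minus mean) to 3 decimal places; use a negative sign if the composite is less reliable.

Var(sum) = 3 + 1.54 = 4.54; true-score variance = 2.31 + 1.54 = 3.85; composite reliability = 0.8480.
Mean component reliability = 0.7700.
Difference = 0.8480 − 0.7700 = 0.078.

0.078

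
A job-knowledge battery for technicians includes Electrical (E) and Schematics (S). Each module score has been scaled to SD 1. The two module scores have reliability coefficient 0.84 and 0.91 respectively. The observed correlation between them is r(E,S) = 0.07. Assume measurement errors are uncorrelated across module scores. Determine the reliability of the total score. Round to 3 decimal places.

0.883

Var(E+S) = 2 + 2·[0.07] = 2 + 0.14 = 2.14.
With uncorrelated errors the cross-covariances are all true-score covariance, so they carry over unchanged; only the diagonal terms shrink to ρᵢσᵢ².
True-score variance = [0.84 + 0.91] + 0.14 = 1.75 + 0.14 = 1.89.
Reliability = 1.89 / 2.14 = 0.883.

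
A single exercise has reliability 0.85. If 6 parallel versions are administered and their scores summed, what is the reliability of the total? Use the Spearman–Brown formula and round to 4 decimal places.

0.9714

ρ_k = kρ / (1 + (k−1)ρ) = 6·0.85 / (1 + 5·0.85) = 5.100 / 5.250 = 0.9714.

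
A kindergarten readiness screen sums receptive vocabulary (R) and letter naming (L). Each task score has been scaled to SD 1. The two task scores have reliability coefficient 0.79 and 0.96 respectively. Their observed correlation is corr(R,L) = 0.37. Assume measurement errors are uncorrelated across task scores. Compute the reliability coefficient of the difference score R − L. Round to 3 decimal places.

0.802

Var(R−L) = 1 + 1 − 2·0.37 = 2 − 0.74 = 1.26.
With uncorrelated errors the cross-covariances are all true-score covariance, so they carry over unchanged; only the diagonal terms shrink to ρᵢσᵢ².
True-score variance = [0.79 + 0.96] − 0.74 = 1.75 − 0.74 = 1.01.
Reliability = 1.01 / 1.26 = 0.802.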